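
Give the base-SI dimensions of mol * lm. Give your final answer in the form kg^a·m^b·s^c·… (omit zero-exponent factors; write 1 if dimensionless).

mol·cd

lm = cd.
Combining: mol·lm = mol · cd = mol·cd.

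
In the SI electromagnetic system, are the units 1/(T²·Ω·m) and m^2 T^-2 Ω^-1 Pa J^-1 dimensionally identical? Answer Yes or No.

Yes

Left side:
  T = Wb/m² (flux density = flux per area),
      = kg·s⁻²·A⁻¹.
  So T⁻² = kg⁻²·s⁴·A².
  Ω = V/A (resistance = voltage per current),
      = kg·m²·s⁻³·A⁻².
  So Ω⁻¹ = kg⁻¹·m⁻²·s³·A².
  Combining: T⁻²·Ω⁻¹·m⁻¹ = (kg⁻²·s⁴·A²) · (kg⁻¹·m⁻²·s³·A²) · m⁻¹ = kg⁻³·m⁻³·s⁷·A⁴.
Right side:
  T = Wb/m² (flux density = flux per area),
      = kg·s⁻²·A⁻¹.
  So T⁻² = kg⁻²·s⁴·A².
  Ω = V/A (resistance = voltage per current),
      = kg·m²·s⁻³·A⁻².
  So Ω⁻¹ = kg⁻¹·m⁻²·s³·A².
  Pa = N/m² (pressure = force per area),
      = kg·m⁻¹·s⁻².
  J = N·m (work = force × distance),
      = kg·m²·s⁻².
  So J⁻¹ = kg⁻¹·m⁻²·s².
  Combining: m²·T⁻²·Ω⁻¹·Pa·J⁻¹ = m² · (kg⁻²·s⁴·A²) · (kg⁻¹·m⁻²·s³·A²) · (kg·m⁻¹·s⁻²) · (kg⁻¹·m⁻²·s²) = kg⁻³·m⁻³·s⁷·A⁴.
Both reduce to kg⁻³·m⁻³·s⁷·A⁴.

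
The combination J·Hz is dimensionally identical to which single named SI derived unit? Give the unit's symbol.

W

J = N·m (work = force × distance),
    = kg·m²·s⁻².
Hz = 1/s = s⁻¹ (frequency is cycles per second).
Combining: J·Hz = (kg·m²·s⁻²) · s⁻¹ = kg·m²·s⁻³.
kg·m²·s⁻³ is the base-SI form of the watt.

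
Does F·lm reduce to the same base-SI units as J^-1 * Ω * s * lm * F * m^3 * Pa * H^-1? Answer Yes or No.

Yes

Left side:
  F = C/V (capacitance = charge per voltage),
      = A·s/(kg·m²·s⁻³·A⁻¹) (substituting C and V),
      = kg⁻¹·m⁻²·s⁴·A².
  lm = cd·sr = cd (luminous flux; sr is dimensionless).
  Combining: F·lm = (kg⁻¹·m⁻²·s⁴·A²) · cd = kg⁻¹·m⁻²·s⁴·A²·cd.
Right side:
  J = kg·m²·s⁻².
  So J⁻¹ = kg⁻¹·m⁻²·s².
  Ω = kg·m²·s⁻³·A⁻².
  lm = cd.
  F = kg⁻¹·m⁻²·s⁴·A².
  Pa = kg·m⁻¹·s⁻².
  H = kg·m²·s⁻²·A⁻².
  So H⁻¹ = kg⁻¹·m⁻²·s²·A².
  Combining: J⁻¹·Ω·s·lm·F·m³·Pa·H⁻¹ = (kg⁻¹·m⁻²·s²) · (kg·m²·s⁻³·A⁻²) · s · cd · (kg⁻¹·m⁻²·s⁴·A²) · m³ · (kg·m⁻¹·s⁻²) · (kg⁻¹·m⁻²·s²·A²) = kg⁻¹·m⁻²·s⁴·A²·cd.
Both reduce to kg⁻¹·m⁻²·s⁴·A²·cd.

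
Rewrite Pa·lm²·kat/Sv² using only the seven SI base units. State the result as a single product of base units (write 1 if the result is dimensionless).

kg·m⁻⁵·s·mol·cd²

Pa = kg·m⁻¹·s⁻².
lm = cd.
So lm² = cd².
Sv = m²·s⁻².
So Sv⁻² = m⁻⁴·s⁴.
kat = s⁻¹·mol.
Combining: Pa·lm²·Sv⁻²·kat = (kg·m⁻¹·s⁻²) · cd² · (m⁻⁴·s⁴) · (s⁻¹·mol) = kg·m⁻⁵·s·mol·cd².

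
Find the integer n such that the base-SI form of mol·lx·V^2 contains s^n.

-6

lx = m⁻²·cd.
V = kg·m²·s⁻³·A⁻¹.
So V² = kg²·m⁴·s⁻⁶·A⁻².
Combining: mol·lx·V² = mol · (m⁻²·cd) · (kg²·m⁴·s⁻⁶·A⁻²) = kg²·m²·s⁻⁶·A⁻²·mol·cd.
The exponent of s is -6.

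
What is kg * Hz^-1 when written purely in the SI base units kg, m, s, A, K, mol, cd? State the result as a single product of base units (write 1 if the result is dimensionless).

Hz = 1/s = s⁻¹ (frequency is cycles per second).
So Hz⁻¹ = s.
Combining: kg·Hz⁻¹ = kg · s = kg·s.

kg·s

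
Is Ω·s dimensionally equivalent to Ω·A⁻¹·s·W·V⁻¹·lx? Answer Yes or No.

No

Left side:
  Ω = V/A (resistance = voltage per current),
      = kg·m²·s⁻³·A⁻².
  Combining: Ω·s = (kg·m²·s⁻³·A⁻²) · s = kg·m²·s⁻²·A⁻².
Right side:
  Ω = V/A (resistance = voltage per current),
      = kg·m²·s⁻³·A⁻².
  W = J/s (power = energy per time),
      = kg·m²·s⁻³.
  V = W/A (potential = power per current),
      = kg·m²·s⁻³·A⁻¹.
  So V⁻¹ = kg⁻¹·m⁻²·s³·A.
  lx = lm/m² (illuminance = luminous flux per area),
      = m⁻²·cd.
  Combining: Ω·A⁻¹·s·W·V⁻¹·lx = (kg·m²·s⁻³·A⁻²) · A⁻¹ · s · (kg·m²·s⁻³) · (kg⁻¹·m⁻²·s³·A) · (m⁻²·cd) = kg·s⁻²·A⁻²·cd.
Left is kg·m²·s⁻²·A⁻²; right is kg·s⁻²·A⁻²·cd — different.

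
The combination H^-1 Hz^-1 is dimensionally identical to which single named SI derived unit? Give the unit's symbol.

H = kg·m²·s⁻²·A⁻².
So H⁻¹ = kg⁻¹·m⁻²·s²·A².
Hz = s⁻¹.
So Hz⁻¹ = s.
Combining: H⁻¹·Hz⁻¹ = (kg⁻¹·m⁻²·s²·A²) · s = kg⁻¹·m⁻²·s³·A².
kg⁻¹·m⁻²·s³·A² is the base-SI form of the siemens.

S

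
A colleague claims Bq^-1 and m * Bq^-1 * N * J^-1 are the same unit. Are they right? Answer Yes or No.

Left side:
  Bq = s⁻¹.
  So Bq⁻¹ = s.
Right side:
  Bq = 1/s = s⁻¹ (activity is decays per second).
  So Bq⁻¹ = s.
  N = kg·m/s² = kg·m·s⁻² (force = mass × acceleration).
  J = N·m (work = force × distance),
      = kg·m²·s⁻².
  So J⁻¹ = kg⁻¹·m⁻²·s².
  Combining: m·Bq⁻¹·N·J⁻¹ = m · s · (kg·m·s⁻²) · (kg⁻¹·m⁻²·s²) = s.
Both reduce to s.

Yes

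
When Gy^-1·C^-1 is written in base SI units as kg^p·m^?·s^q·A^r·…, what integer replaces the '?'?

Gy = m²·s⁻².
So Gy⁻¹ = m⁻²·s².
C = s·A.
So C⁻¹ = s⁻¹·A⁻¹.
Combining: Gy⁻¹·C⁻¹ = (m⁻²·s²) · (s⁻¹·A⁻¹) = m⁻²·s·A⁻¹.
The exponent of m is -2.

-2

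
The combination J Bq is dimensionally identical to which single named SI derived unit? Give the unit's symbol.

W

J = N·m (work = force × distance),
    = kg·m²·s⁻².
Bq = 1/s = s⁻¹ (activity is decays per second).
Combining: J·Bq = (kg·m²·s⁻²) · s⁻¹ = kg·m²·s⁻³.
kg·m²·s⁻³ is the base-SI form of the watt.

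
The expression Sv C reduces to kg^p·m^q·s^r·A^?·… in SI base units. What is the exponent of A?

1

Sv = m²·s⁻².
C = s·A.
Combining: Sv·C = (m²·s⁻²) · (s·A) = m²·s⁻¹·A.
The exponent of A is 1.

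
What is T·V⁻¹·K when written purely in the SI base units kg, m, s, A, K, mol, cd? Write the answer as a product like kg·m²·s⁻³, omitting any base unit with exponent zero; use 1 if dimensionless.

T = kg·s⁻²·A⁻¹.
V = kg·m²·s⁻³·A⁻¹.
So V⁻¹ = kg⁻¹·m⁻²·s³·A.
Combining: T·V⁻¹·K = (kg·s⁻²·A⁻¹) · (kg⁻¹·m⁻²·s³·A) · K = m⁻²·s·K.

m⁻²·s·K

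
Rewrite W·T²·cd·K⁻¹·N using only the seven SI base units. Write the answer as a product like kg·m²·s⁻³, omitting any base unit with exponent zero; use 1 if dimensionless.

W = J/s (power = energy per time),
    = kg·m²·s⁻³.
T = Wb/m² (flux density = flux per area),
    = kg·s⁻²·A⁻¹.
So T² = kg²·s⁻⁴·A⁻².
N = kg·m/s² = kg·m·s⁻² (force = mass × acceleration).
Combining: W·T²·cd·K⁻¹·N = (kg·m²·s⁻³) · (kg²·s⁻⁴·A⁻²) · cd · K⁻¹ · (kg·m·s⁻²) = kg⁴·m³·s⁻⁹·A⁻²·K⁻¹·cd.

kg⁴·m³·s⁻⁹·A⁻²·K⁻¹·cd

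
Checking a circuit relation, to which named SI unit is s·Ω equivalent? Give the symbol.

H

Ω = V/A (resistance = voltage per current),
    = kg·m²·s⁻³·A⁻².
Combining: s·Ω = s · (kg·m²·s⁻³·A⁻²) = kg·m²·s⁻²·A⁻².
kg·m²·s⁻²·A⁻² is the base-SI form of the henry.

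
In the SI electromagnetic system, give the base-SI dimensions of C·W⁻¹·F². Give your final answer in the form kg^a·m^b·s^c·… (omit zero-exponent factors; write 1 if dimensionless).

C = A·s = s·A (charge = current × time).
W = J/s (power = energy per time),
    = kg·m²·s⁻³.
So W⁻¹ = kg⁻¹·m⁻²·s³.
F = C/V (capacitance = charge per voltage),
    = A·s/(kg·m²·s⁻³·A⁻¹) (substituting C and V),
    = kg⁻¹·m⁻²·s⁴·A².
So F² = kg⁻²·m⁻⁴·s⁸·A⁴.
Combining: C·W⁻¹·F² = (s·A) · (kg⁻¹·m⁻²·s³) · (kg⁻²·m⁻⁴·s⁸·A⁴) = kg⁻³·m⁻⁶·s¹²·A⁵.

kg⁻³·m⁻⁶·s¹²·A⁵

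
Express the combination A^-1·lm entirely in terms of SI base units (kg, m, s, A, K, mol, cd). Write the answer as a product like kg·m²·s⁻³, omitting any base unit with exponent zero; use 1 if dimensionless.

A⁻¹·cd

lm = cd.
Combining: A⁻¹·lm = A⁻¹ · cd = A⁻¹·cd.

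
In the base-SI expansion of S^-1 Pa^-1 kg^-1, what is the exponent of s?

S = kg⁻¹·m⁻²·s³·A².
So S⁻¹ = kg·m²·s⁻³·A⁻².
Pa = kg·m⁻¹·s⁻².
So Pa⁻¹ = kg⁻¹·m·s².
Combining: S⁻¹·Pa⁻¹·kg⁻¹ = (kg·m²·s⁻³·A⁻²) · (kg⁻¹·m·s²) · kg⁻¹ = kg⁻¹·m³·s⁻¹·A⁻².
The exponent of s is -1.

-1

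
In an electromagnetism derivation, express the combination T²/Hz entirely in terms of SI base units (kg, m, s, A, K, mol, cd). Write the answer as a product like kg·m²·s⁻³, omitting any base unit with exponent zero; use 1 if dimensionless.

Hz = 1/s = s⁻¹ (frequency is cycles per second).
So Hz⁻¹ = s.
T = Wb/m² (flux density = flux per area),
    = kg·s⁻²·A⁻¹.
So T² = kg²·s⁻⁴·A⁻².
Combining: Hz⁻¹·T² = s · (kg²·s⁻⁴·A⁻²) = kg²·s⁻³·A⁻².

kg²·s⁻³·A⁻²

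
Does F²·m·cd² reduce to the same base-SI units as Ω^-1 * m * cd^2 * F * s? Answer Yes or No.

Left side:
  F = C/V (capacitance = charge per voltage),
      = A·s/(kg·m²·s⁻³·A⁻¹) (substituting C and V),
      = kg⁻¹·m⁻²·s⁴·A².
  So F² = kg⁻²·m⁻⁴·s⁸·A⁴.
  Combining: F²·m·cd² = (kg⁻²·m⁻⁴·s⁸·A⁴) · m · cd² = kg⁻²·m⁻³·s⁸·A⁴·cd².
Right side:
  Ω = V/A (resistance = voltage per current),
      = kg·m²·s⁻³·A⁻².
  So Ω⁻¹ = kg⁻¹·m⁻²·s³·A².
  F = C/V (capacitance = charge per voltage),
      = A·s/(kg·m²·s⁻³·A⁻¹) (substituting C and V),
      = kg⁻¹·m⁻²·s⁴·A².
  Combining: Ω⁻¹·m·cd²·F·s = (kg⁻¹·m⁻²·s³·A²) · m · cd² · (kg⁻¹·m⁻²·s⁴·A²) · s = kg⁻²·m⁻³·s⁸·A⁴·cd².
Both reduce to kg⁻²·m⁻³·s⁸·A⁴·cd².

Yes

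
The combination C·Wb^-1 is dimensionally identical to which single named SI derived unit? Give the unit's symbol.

C = A·s = s·A (charge = current × time).
Wb = V·s (flux: a volt is a weber per second),
    = kg·m²·s⁻²·A⁻¹.
So Wb⁻¹ = kg⁻¹·m⁻²·s²·A.
Combining: C·Wb⁻¹ = (s·A) · (kg⁻¹·m⁻²·s²·A) = kg⁻¹·m⁻²·s³·A².
kg⁻¹·m⁻²·s³·A² is the base-SI form of the siemens.

S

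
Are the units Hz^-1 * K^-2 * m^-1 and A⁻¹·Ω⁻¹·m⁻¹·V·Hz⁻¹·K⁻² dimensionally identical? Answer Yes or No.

Yes

Left side:
  Hz = s⁻¹.
  So Hz⁻¹ = s.
  Combining: Hz⁻¹·K⁻²·m⁻¹ = s · K⁻² · m⁻¹ = m⁻¹·s·K⁻².
Right side:
  Ω = kg·m²·s⁻³·A⁻².
  So Ω⁻¹ = kg⁻¹·m⁻²·s³·A².
  V = kg·m²·s⁻³·A⁻¹.
  Hz = s⁻¹.
  So Hz⁻¹ = s.
  Combining: A⁻¹·Ω⁻¹·m⁻¹·V·Hz⁻¹·K⁻² = A⁻¹ · (kg⁻¹·m⁻²·s³·A²) · m⁻¹ · (kg·m²·s⁻³·A⁻¹) · s · K⁻² = m⁻¹·s·K⁻².
Both reduce to m⁻¹·s·K⁻².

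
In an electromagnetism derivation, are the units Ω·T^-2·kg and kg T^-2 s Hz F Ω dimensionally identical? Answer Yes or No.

No

Left side:
  Ω = kg·m²·s⁻³·A⁻².
  T = kg·s⁻²·A⁻¹.
  So T⁻² = kg⁻²·s⁴·A².
  Combining: Ω·T⁻²·kg = (kg·m²·s⁻³·A⁻²) · (kg⁻²·s⁴·A²) · kg = m²·s.
Right side:
  T = kg·s⁻²·A⁻¹.
  So T⁻² = kg⁻²·s⁴·A².
  Hz = s⁻¹.
  F = kg⁻¹·m⁻²·s⁴·A².
  Ω = kg·m²·s⁻³·A⁻².
  Combining: kg·T⁻²·s·Hz·F·Ω = kg · (kg⁻²·s⁴·A²) · s · s⁻¹ · (kg⁻¹·m⁻²·s⁴·A²) · (kg·m²·s⁻³·A⁻²) = kg⁻¹·s⁵·A².
Left is m²·s; right is kg⁻¹·s⁵·A² — different.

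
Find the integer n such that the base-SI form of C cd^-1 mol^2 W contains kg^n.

1

C = s·A.
W = kg·m²·s⁻³.
Combining: C·cd⁻¹·mol²·W = (s·A) · cd⁻¹ · mol² · (kg·m²·s⁻³) = kg·m²·s⁻²·A·mol²·cd⁻¹.
The exponent of kg is 1.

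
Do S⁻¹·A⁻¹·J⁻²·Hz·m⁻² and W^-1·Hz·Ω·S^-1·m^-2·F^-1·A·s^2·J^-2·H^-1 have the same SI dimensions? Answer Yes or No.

Left side:
  S = kg⁻¹·m⁻²·s³·A².
  So S⁻¹ = kg·m²·s⁻³·A⁻².
  J = kg·m²·s⁻².
  So J⁻² = kg⁻²·m⁻⁴·s⁴.
  Hz = s⁻¹.
  Combining: S⁻¹·A⁻¹·J⁻²·Hz·m⁻² = (kg·m²·s⁻³·A⁻²) · A⁻¹ · (kg⁻²·m⁻⁴·s⁴) · s⁻¹ · m⁻² = kg⁻¹·m⁻⁴·A⁻³.
Right side:
  W = kg·m²·s⁻³.
  So W⁻¹ = kg⁻¹·m⁻²·s³.
  Hz = s⁻¹.
  Ω = kg·m²·s⁻³·A⁻².
  S = kg⁻¹·m⁻²·s³·A².
  So S⁻¹ = kg·m²·s⁻³·A⁻².
  F = kg⁻¹·m⁻²·s⁴·A².
  So F⁻¹ = kg·m²·s⁻⁴·A⁻².
  J = kg·m²·s⁻².
  So J⁻² = kg⁻²·m⁻⁴·s⁴.
  H = kg·m²·s⁻²·A⁻².
  So H⁻¹ = kg⁻¹·m⁻²·s²·A².
  Combining: W⁻¹·Hz·Ω·S⁻¹·m⁻²·F⁻¹·A·s²·J⁻²·H⁻¹ = (kg⁻¹·m⁻²·s³) · s⁻¹ · (kg·m²·s⁻³·A⁻²) · (kg·m²·s⁻³·A⁻²) · m⁻² · (kg·m²·s⁻⁴·A⁻²) · A · s² · (kg⁻²·m⁻⁴·s⁴) · (kg⁻¹·m⁻²·s²·A²) = kg⁻¹·m⁻⁴·A⁻³.
Both reduce to kg⁻¹·m⁻⁴·A⁻³.

Yes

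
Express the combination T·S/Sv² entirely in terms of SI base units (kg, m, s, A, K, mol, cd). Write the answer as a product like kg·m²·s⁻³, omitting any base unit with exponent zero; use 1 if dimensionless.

m⁻⁶·s⁵·A

T = Wb/m² (flux density = flux per area),
    = kg·s⁻²·A⁻¹.
S = 1/Ω (conductance is reciprocal resistance),
    = kg⁻¹·m⁻²·s³·A².
Sv = J/kg (equivalent dose = energy per mass),
    = m²·s⁻².
So Sv⁻² = m⁻⁴·s⁴.
Combining: T·S·Sv⁻² = (kg·s⁻²·A⁻¹) · (kg⁻¹·m⁻²·s³·A²) · (m⁻⁴·s⁴) = m⁻⁶·s⁵·A.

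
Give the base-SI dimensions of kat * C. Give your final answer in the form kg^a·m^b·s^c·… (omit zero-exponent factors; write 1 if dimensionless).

kat = s⁻¹·mol.
C = s·A.
Combining: kat·C = (s⁻¹·mol) · (s·A) = A·mol.

A·mol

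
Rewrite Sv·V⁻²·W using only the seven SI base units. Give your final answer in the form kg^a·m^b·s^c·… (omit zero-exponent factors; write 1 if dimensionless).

Sv = m²·s⁻².
V = kg·m²·s⁻³·A⁻¹.
So V⁻² = kg⁻²·m⁻⁴·s⁶·A².
W = kg·m²·s⁻³.
Combining: Sv·V⁻²·W = (m²·s⁻²) · (kg⁻²·m⁻⁴·s⁶·A²) · (kg·m²·s⁻³) = kg⁻¹·s·A².

kg⁻¹·s·A²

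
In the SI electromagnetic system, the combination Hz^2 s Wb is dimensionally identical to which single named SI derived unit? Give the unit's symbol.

Hz = 1/s = s⁻¹ (frequency is cycles per second).
So Hz² = s⁻².
Wb = V·s (flux: a volt is a weber per second),
    = kg·m²·s⁻²·A⁻¹.
Combining: Hz²·s·Wb = s⁻² · s · (kg·m²·s⁻²·A⁻¹) = kg·m²·s⁻³·A⁻¹.
kg·m²·s⁻³·A⁻¹ is the base-SI form of the volt.

V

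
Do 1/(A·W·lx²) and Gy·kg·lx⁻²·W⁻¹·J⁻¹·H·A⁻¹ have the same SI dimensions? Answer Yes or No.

Left side:
  W = J/s (power = energy per time),
      = kg·m²·s⁻³.
  So W⁻¹ = kg⁻¹·m⁻²·s³.
  lx = lm/m² (illuminance = luminous flux per area),
      = m⁻²·cd.
  So lx⁻² = m⁴·cd⁻².
  Combining: A⁻¹·W⁻¹·lx⁻² = A⁻¹ · (kg⁻¹·m⁻²·s³) · (m⁴·cd⁻²) = kg⁻¹·m²·s³·A⁻¹·cd⁻².
Right side:
  Gy = J/kg (absorbed dose = energy per mass),
      = m²·s⁻².
  lx = lm/m² (illuminance = luminous flux per area),
      = m⁻²·cd.
  So lx⁻² = m⁴·cd⁻².
  W = J/s (power = energy per time),
      = kg·m²·s⁻³.
  So W⁻¹ = kg⁻¹·m⁻²·s³.
  J = N·m (work = force × distance),
      = kg·m²·s⁻².
  So J⁻¹ = kg⁻¹·m⁻²·s².
  H = Wb/A (inductance = flux per current),
      = kg·m²·s⁻²·A⁻².
  Combining: Gy·kg·lx⁻²·W⁻¹·J⁻¹·H·A⁻¹ = (m²·s⁻²) · kg · (m⁴·cd⁻²) · (kg⁻¹·m⁻²·s³) · (kg⁻¹·m⁻²·s²) · (kg·m²·s⁻²·A⁻²) · A⁻¹ = m⁴·s·A⁻³·cd⁻².
Left is kg⁻¹·m²·s³·A⁻¹·cd⁻²; right is m⁴·s·A⁻³·cd⁻² — different.

No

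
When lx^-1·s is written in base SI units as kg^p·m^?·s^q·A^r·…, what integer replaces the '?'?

2

lx = lm/m² (illuminance = luminous flux per area),
    = m⁻²·cd.
So lx⁻¹ = m²·cd⁻¹.
Combining: lx⁻¹·s = (m²·cd⁻¹) · s = m²·s·cd⁻¹.
The exponent of m is 2.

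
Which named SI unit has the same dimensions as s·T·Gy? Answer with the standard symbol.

V

T = kg·s⁻²·A⁻¹.
Gy = m²·s⁻².
Combining: s·T·Gy = s · (kg·s⁻²·A⁻¹) · (m²·s⁻²) = kg·m²·s⁻³·A⁻¹.
kg·m²·s⁻³·A⁻¹ is the base-SI form of the volt.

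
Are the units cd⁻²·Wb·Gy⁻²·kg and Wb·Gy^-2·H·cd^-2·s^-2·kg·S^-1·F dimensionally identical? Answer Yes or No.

No

Left side:
  Wb = kg·m²·s⁻²·A⁻¹.
  Gy = m²·s⁻².
  So Gy⁻² = m⁻⁴·s⁴.
  Combining: cd⁻²·Wb·Gy⁻²·kg = cd⁻² · (kg·m²·s⁻²·A⁻¹) · (m⁻⁴·s⁴) · kg = kg²·m⁻²·s²·A⁻¹·cd⁻².
Right side:
  Wb = kg·m²·s⁻²·A⁻¹.
  Gy = m²·s⁻².
  So Gy⁻² = m⁻⁴·s⁴.
  H = kg·m²·s⁻²·A⁻².
  S = kg⁻¹·m⁻²·s³·A².
  So S⁻¹ = kg·m²·s⁻³·A⁻².
  F = kg⁻¹·m⁻²·s⁴·A².
  Combining: Wb·Gy⁻²·H·cd⁻²·s⁻²·kg·S⁻¹·F = (kg·m²·s⁻²·A⁻¹) · (m⁻⁴·s⁴) · (kg·m²·s⁻²·A⁻²) · cd⁻² · s⁻² · kg · (kg·m²·s⁻³·A⁻²) · (kg⁻¹·m⁻²·s⁴·A²) = kg³·s⁻¹·A⁻³·cd⁻².
Left is kg²·m⁻²·s²·A⁻¹·cd⁻²; right is kg³·s⁻¹·A⁻³·cd⁻² — different.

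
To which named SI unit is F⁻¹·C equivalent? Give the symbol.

F = kg⁻¹·m⁻²·s⁴·A².
So F⁻¹ = kg·m²·s⁻⁴·A⁻².
C = s·A.
Combining: F⁻¹·C = (kg·m²·s⁻⁴·A⁻²) · (s·A) = kg·m²·s⁻³·A⁻¹.
kg·m²·s⁻³·A⁻¹ is the base-SI form of the volt.

V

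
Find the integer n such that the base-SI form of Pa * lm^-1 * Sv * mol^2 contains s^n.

Pa = N/m² (pressure = force per area),
    = kg·m⁻¹·s⁻².
lm = cd·sr = cd (luminous flux; sr is dimensionless).
So lm⁻¹ = cd⁻¹.
Sv = J/kg (equivalent dose = energy per mass),
    = m²·s⁻².
Combining: Pa·lm⁻¹·Sv·mol² = (kg·m⁻¹·s⁻²) · cd⁻¹ · (m²·s⁻²) · mol² = kg·m·s⁻⁴·mol²·cd⁻¹.
The exponent of s is -4.

-4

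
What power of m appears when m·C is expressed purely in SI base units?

C = A·s = s·A (charge = current × time).
Combining: m·C = m · (s·A) = m·s·A.
The exponent of m is 1.

1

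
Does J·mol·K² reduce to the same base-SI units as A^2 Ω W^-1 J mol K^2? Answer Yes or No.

Left side:
  J = kg·m²·s⁻².
  Combining: J·mol·K² = (kg·m²·s⁻²) · mol · K² = kg·m²·s⁻²·K²·mol.
Right side:
  Ω = V/A (resistance = voltage per current),
      = kg·m²·s⁻³·A⁻².
  W = J/s (power = energy per time),
      = kg·m²·s⁻³.
  So W⁻¹ = kg⁻¹·m⁻²·s³.
  J = N·m (work = force × distance),
      = kg·m²·s⁻².
  Combining: A²·Ω·W⁻¹·J·mol·K² = A² · (kg·m²·s⁻³·A⁻²) · (kg⁻¹·m⁻²·s³) · (kg·m²·s⁻²) · mol · K² = kg·m²·s⁻²·K²·mol.
Both reduce to kg·m²·s⁻²·K²·mol.

Yes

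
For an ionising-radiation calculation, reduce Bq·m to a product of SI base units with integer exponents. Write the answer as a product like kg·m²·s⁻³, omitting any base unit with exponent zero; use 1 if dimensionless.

m·s⁻¹

Bq = 1/s = s⁻¹ (activity is decays per second).
Combining: Bq·m = s⁻¹ · m = m·s⁻¹.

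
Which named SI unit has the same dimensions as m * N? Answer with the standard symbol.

N = kg·m/s² = kg·m·s⁻² (force = mass × acceleration).
Combining: m·N = m · (kg·m·s⁻²) = kg·m²·s⁻².
kg·m²·s⁻² is the base-SI form of the joule.

J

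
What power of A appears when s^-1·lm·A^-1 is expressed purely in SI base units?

-1

lm = cd.
Combining: s⁻¹·lm·A⁻¹ = s⁻¹ · cd · A⁻¹ = s⁻¹·A⁻¹·cd.
The exponent of A is -1.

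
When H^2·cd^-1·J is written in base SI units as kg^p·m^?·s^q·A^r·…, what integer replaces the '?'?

6

H = Wb/A (inductance = flux per current),
    = kg·m²·s⁻²·A⁻².
So H² = kg²·m⁴·s⁻⁴·A⁻⁴.
J = N·m (work = force × distance),
    = kg·m²·s⁻².
Combining: H²·cd⁻¹·J = (kg²·m⁴·s⁻⁴·A⁻⁴) · cd⁻¹ · (kg·m²·s⁻²) = kg³·m⁶·s⁻⁶·A⁻⁴·cd⁻¹.
The exponent of m is 6.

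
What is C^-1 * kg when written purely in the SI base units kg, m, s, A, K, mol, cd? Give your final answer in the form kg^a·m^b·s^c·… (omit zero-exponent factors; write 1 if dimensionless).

C = s·A.
So C⁻¹ = s⁻¹·A⁻¹.
Combining: C⁻¹·kg = (s⁻¹·A⁻¹) · kg = kg·s⁻¹·A⁻¹.

kg·s⁻¹·A⁻¹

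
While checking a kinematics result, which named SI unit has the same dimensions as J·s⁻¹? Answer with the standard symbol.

W

J = N·m (work = force × distance),
    = kg·m²·s⁻².
Combining: J·s⁻¹ = (kg·m²·s⁻²) · s⁻¹ = kg·m²·s⁻³.
kg·m²·s⁻³ is the base-SI form of the watt.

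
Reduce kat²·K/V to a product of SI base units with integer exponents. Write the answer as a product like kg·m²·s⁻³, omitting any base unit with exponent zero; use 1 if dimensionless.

kg⁻¹·m⁻²·s·A·K·mol²

kat = mol/s = s⁻¹·mol (catalytic activity).
So kat² = s⁻²·mol².
V = W/A (potential = power per current),
    = kg·m²·s⁻³·A⁻¹.
So V⁻¹ = kg⁻¹·m⁻²·s³·A.
Combining: kat²·V⁻¹·K = (s⁻²·mol²) · (kg⁻¹·m⁻²·s³·A) · K = kg⁻¹·m⁻²·s·A·K·mol².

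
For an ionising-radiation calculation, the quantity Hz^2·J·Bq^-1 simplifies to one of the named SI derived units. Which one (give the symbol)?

Hz = 1/s = s⁻¹ (frequency is cycles per second).
So Hz² = s⁻².
J = N·m (work = force × distance),
    = kg·m²·s⁻².
Bq = 1/s = s⁻¹ (activity is decays per second).
So Bq⁻¹ = s.
Combining: Hz²·J·Bq⁻¹ = s⁻² · (kg·m²·s⁻²) · s = kg·m²·s⁻³.
kg·m²·s⁻³ is the base-SI form of the watt.

W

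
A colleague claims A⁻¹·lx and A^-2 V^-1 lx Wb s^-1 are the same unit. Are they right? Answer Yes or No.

No

Left side:
  lx = m⁻²·cd.
  Combining: A⁻¹·lx = A⁻¹ · (m⁻²·cd) = m⁻²·A⁻¹·cd.
Right side:
  V = W/A (potential = power per current),
      = kg·m²·s⁻³·A⁻¹.
  So V⁻¹ = kg⁻¹·m⁻²·s³·A.
  lx = lm/m² (illuminance = luminous flux per area),
      = m⁻²·cd.
  Wb = V·s (flux: a volt is a weber per second),
      = kg·m²·s⁻²·A⁻¹.
  Combining: A⁻²·V⁻¹·lx·Wb·s⁻¹ = A⁻² · (kg⁻¹·m⁻²·s³·A) · (m⁻²·cd) · (kg·m²·s⁻²·A⁻¹) · s⁻¹ = m⁻²·A⁻²·cd.
Left is m⁻²·A⁻¹·cd; right is m⁻²·A⁻²·cd — different.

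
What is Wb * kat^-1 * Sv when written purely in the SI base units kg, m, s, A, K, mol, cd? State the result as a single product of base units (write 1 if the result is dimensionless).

kg·m⁴·s⁻³·A⁻¹·mol⁻¹

Wb = V·s (flux: a volt is a weber per second),
    = kg·m²·s⁻²·A⁻¹.
kat = mol/s = s⁻¹·mol (catalytic activity).
So kat⁻¹ = s·mol⁻¹.
Sv = J/kg (equivalent dose = energy per mass),
    = m²·s⁻².
Combining: Wb·kat⁻¹·Sv = (kg·m²·s⁻²·A⁻¹) · (s·mol⁻¹) · (m²·s⁻²) = kg·m⁴·s⁻³·A⁻¹·mol⁻¹.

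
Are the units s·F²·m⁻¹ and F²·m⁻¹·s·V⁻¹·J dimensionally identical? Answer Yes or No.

No

Left side:
  F = C/V (capacitance = charge per voltage),
      = A·s/(kg·m²·s⁻³·A⁻¹) (substituting C and V),
      = kg⁻¹·m⁻²·s⁴·A².
  So F² = kg⁻²·m⁻⁴·s⁸·A⁴.
  Combining: s·F²·m⁻¹ = s · (kg⁻²·m⁻⁴·s⁸·A⁴) · m⁻¹ = kg⁻²·m⁻⁵·s⁹·A⁴.
Right side:
  F = kg⁻¹·m⁻²·s⁴·A².
  So F² = kg⁻²·m⁻⁴·s⁸·A⁴.
  V = kg·m²·s⁻³·A⁻¹.
  So V⁻¹ = kg⁻¹·m⁻²·s³·A.
  J = kg·m²·s⁻².
  Combining: F²·m⁻¹·s·V⁻¹·J = (kg⁻²·m⁻⁴·s⁸·A⁴) · m⁻¹ · s · (kg⁻¹·m⁻²·s³·A) · (kg·m²·s⁻²) = kg⁻²·m⁻⁵·s¹⁰·A⁵.
Left is kg⁻²·m⁻⁵·s⁹·A⁴; right is kg⁻²·m⁻⁵·s¹⁰·A⁵ — different.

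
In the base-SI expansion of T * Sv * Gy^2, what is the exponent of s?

-8

T = Wb/m² (flux density = flux per area),
    = kg·s⁻²·A⁻¹.
Sv = J/kg (equivalent dose = energy per mass),
    = m²·s⁻².
Gy = J/kg (absorbed dose = energy per mass),
    = m²·s⁻².
So Gy² = m⁴·s⁻⁴.
Combining: T·Sv·Gy² = (kg·s⁻²·A⁻¹) · (m²·s⁻²) · (m⁴·s⁻⁴) = kg·m⁶·s⁻⁸·A⁻¹.
The exponent of s is -8.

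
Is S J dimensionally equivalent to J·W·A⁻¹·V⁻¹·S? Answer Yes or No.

Yes

Left side:
  S = 1/Ω (conductance is reciprocal resistance),
      = kg⁻¹·m⁻²·s³·A².
  J = N·m (work = force × distance),
      = kg·m²·s⁻².
  Combining: S·J = (kg⁻¹·m⁻²·s³·A²) · (kg·m²·s⁻²) = s·A².
Right side:
  J = N·m (work = force × distance),
      = kg·m²·s⁻².
  W = J/s (power = energy per time),
      = kg·m²·s⁻³.
  V = W/A (potential = power per current),
      = kg·m²·s⁻³·A⁻¹.
  So V⁻¹ = kg⁻¹·m⁻²·s³·A.
  S = 1/Ω (conductance is reciprocal resistance),
      = kg⁻¹·m⁻²·s³·A².
  Combining: J·W·A⁻¹·V⁻¹·S = (kg·m²·s⁻²) · (kg·m²·s⁻³) · A⁻¹ · (kg⁻¹·m⁻²·s³·A) · (kg⁻¹·m⁻²·s³·A²) = s·A².
Both reduce to s·A².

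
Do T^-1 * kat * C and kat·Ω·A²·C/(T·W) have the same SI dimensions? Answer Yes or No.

Yes

Left side:
  T = Wb/m² (flux density = flux per area),
      = kg·s⁻²·A⁻¹.
  So T⁻¹ = kg⁻¹·s²·A.
  kat = mol/s = s⁻¹·mol (catalytic activity).
  C = A·s = s·A (charge = current × time).
  Combining: T⁻¹·kat·C = (kg⁻¹·s²·A) · (s⁻¹·mol) · (s·A) = kg⁻¹·s²·A²·mol.
Right side:
  T = kg·s⁻²·A⁻¹.
  So T⁻¹ = kg⁻¹·s²·A.
  W = kg·m²·s⁻³.
  So W⁻¹ = kg⁻¹·m⁻²·s³.
  kat = s⁻¹·mol.
  Ω = kg·m²·s⁻³·A⁻².
  C = s·A.
  Combining: T⁻¹·W⁻¹·kat·Ω·A²·C = (kg⁻¹·s²·A) · (kg⁻¹·m⁻²·s³) · (s⁻¹·mol) · (kg·m²·s⁻³·A⁻²) · A² · (s·A) = kg⁻¹·s²·A²·mol.
Both reduce to kg⁻¹·s²·A²·mol.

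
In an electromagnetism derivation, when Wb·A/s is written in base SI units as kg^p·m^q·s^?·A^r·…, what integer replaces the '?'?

-3

Wb = V·s (flux: a volt is a weber per second),
    = kg·m²·s⁻²·A⁻¹.
Combining: s⁻¹·Wb·A = s⁻¹ · (kg·m²·s⁻²·A⁻¹) · A = kg·m²·s⁻³.
The exponent of s is -3.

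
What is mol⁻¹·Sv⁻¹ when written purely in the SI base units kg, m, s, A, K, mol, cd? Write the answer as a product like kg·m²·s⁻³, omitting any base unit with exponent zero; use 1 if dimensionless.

m⁻²·s²·mol⁻¹

Sv = m²·s⁻².
So Sv⁻¹ = m⁻²·s².
Combining: mol⁻¹·Sv⁻¹ = mol⁻¹ · (m⁻²·s²) = m⁻²·s²·mol⁻¹.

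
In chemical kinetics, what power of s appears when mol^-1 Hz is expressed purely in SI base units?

-1

Hz = 1/s = s⁻¹ (frequency is cycles per second).
Combining: mol⁻¹·Hz = mol⁻¹ · s⁻¹ = s⁻¹·mol⁻¹.
The exponent of s is -1.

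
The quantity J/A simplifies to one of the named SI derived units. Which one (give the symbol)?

Wb

J = N·m (work = force × distance),
    = kg·m²·s⁻².
Combining: J·A⁻¹ = (kg·m²·s⁻²) · A⁻¹ = kg·m²·s⁻²·A⁻¹.
kg·m²·s⁻²·A⁻¹ is the base-SI form of the weber.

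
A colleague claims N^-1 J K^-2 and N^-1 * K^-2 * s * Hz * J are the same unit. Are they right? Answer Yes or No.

Left side:
  N = kg·m·s⁻².
  So N⁻¹ = kg⁻¹·m⁻¹·s².
  J = kg·m²·s⁻².
  Combining: N⁻¹·J·K⁻² = (kg⁻¹·m⁻¹·s²) · (kg·m²·s⁻²) · K⁻² = m·K⁻².
Right side:
  N = kg·m·s⁻².
  So N⁻¹ = kg⁻¹·m⁻¹·s².
  Hz = s⁻¹.
  J = kg·m²·s⁻².
  Combining: N⁻¹·K⁻²·s·Hz·J = (kg⁻¹·m⁻¹·s²) · K⁻² · s · s⁻¹ · (kg·m²·s⁻²) = m·K⁻².
Both reduce to m·K⁻².

Yes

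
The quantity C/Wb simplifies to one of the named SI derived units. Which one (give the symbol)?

C = s·A.
Wb = kg·m²·s⁻²·A⁻¹.
So Wb⁻¹ = kg⁻¹·m⁻²·s²·A.
Combining: C·Wb⁻¹ = (s·A) · (kg⁻¹·m⁻²·s²·A) = kg⁻¹·m⁻²·s³·A².
kg⁻¹·m⁻²·s³·A² is the base-SI form of the siemens.

S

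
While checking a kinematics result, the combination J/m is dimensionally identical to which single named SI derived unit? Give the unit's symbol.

J = N·m (work = force × distance),
    = kg·m²·s⁻².
Combining: m⁻¹·J = m⁻¹ · (kg·m²·s⁻²) = kg·m·s⁻².
kg·m·s⁻² is the base-SI form of the newton.

N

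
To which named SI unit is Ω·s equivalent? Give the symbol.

Ω = V/A (resistance = voltage per current),
    = kg·m²·s⁻³·A⁻².
Combining: Ω·s = (kg·m²·s⁻³·A⁻²) · s = kg·m²·s⁻²·A⁻².
kg·m²·s⁻²·A⁻² is the base-SI form of the henry.

H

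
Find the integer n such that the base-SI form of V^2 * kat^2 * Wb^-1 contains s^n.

V = kg·m²·s⁻³·A⁻¹.
So V² = kg²·m⁴·s⁻⁶·A⁻².
kat = s⁻¹·mol.
So kat² = s⁻²·mol².
Wb = kg·m²·s⁻²·A⁻¹.
So Wb⁻¹ = kg⁻¹·m⁻²·s²·A.
Combining: V²·kat²·Wb⁻¹ = (kg²·m⁴·s⁻⁶·A⁻²) · (s⁻²·mol²) · (kg⁻¹·m⁻²·s²·A) = kg·m²·s⁻⁶·A⁻¹·mol².
The exponent of s is -6.

-6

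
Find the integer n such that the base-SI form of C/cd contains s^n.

1

C = A·s = s·A (charge = current × time).
Combining: C·cd⁻¹ = (s·A) · cd⁻¹ = s·A·cd⁻¹.
The exponent of s is 1.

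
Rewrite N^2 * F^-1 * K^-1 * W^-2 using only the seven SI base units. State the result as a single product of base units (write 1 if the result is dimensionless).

kg·s⁻²·A⁻²·K⁻¹

N = kg·m/s² = kg·m·s⁻² (force = mass × acceleration).
So N² = kg²·m²·s⁻⁴.
F = C/V (capacitance = charge per voltage),
    = A·s/(kg·m²·s⁻³·A⁻¹) (substituting C and V),
    = kg⁻¹·m⁻²·s⁴·A².
So F⁻¹ = kg·m²·s⁻⁴·A⁻².
W = J/s (power = energy per time),
    = kg·m²·s⁻³.
So W⁻² = kg⁻²·m⁻⁴·s⁶.
Combining: N²·F⁻¹·K⁻¹·W⁻² = (kg²·m²·s⁻⁴) · (kg·m²·s⁻⁴·A⁻²) · K⁻¹ · (kg⁻²·m⁻⁴·s⁶) = kg·s⁻²·A⁻²·K⁻¹.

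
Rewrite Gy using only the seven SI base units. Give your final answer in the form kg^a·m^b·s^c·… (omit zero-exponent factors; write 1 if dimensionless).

m²·s⁻²

Gy = m²·s⁻².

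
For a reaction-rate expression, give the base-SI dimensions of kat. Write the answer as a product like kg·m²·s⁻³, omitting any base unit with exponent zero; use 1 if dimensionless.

s⁻¹·mol

kat = mol/s = s⁻¹·mol (catalytic activity).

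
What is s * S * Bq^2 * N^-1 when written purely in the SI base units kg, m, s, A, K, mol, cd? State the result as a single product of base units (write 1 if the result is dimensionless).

S = kg⁻¹·m⁻²·s³·A².
Bq = s⁻¹.
So Bq² = s⁻².
N = kg·m·s⁻².
So N⁻¹ = kg⁻¹·m⁻¹·s².
Combining: s·S·Bq²·N⁻¹ = s · (kg⁻¹·m⁻²·s³·A²) · s⁻² · (kg⁻¹·m⁻¹·s²) = kg⁻²·m⁻³·s⁴·A².

kg⁻²·m⁻³·s⁴·A²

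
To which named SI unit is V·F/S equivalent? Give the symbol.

V = kg·m²·s⁻³·A⁻¹.
F = kg⁻¹·m⁻²·s⁴·A².
S = kg⁻¹·m⁻²·s³·A².
So S⁻¹ = kg·m²·s⁻³·A⁻².
Combining: V·F·S⁻¹ = (kg·m²·s⁻³·A⁻¹) · (kg⁻¹·m⁻²·s⁴·A²) · (kg·m²·s⁻³·A⁻²) = kg·m²·s⁻²·A⁻¹.
kg·m²·s⁻²·A⁻¹ is the base-SI form of the weber.

Wb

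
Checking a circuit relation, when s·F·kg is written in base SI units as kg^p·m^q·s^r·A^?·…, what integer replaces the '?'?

F = kg⁻¹·m⁻²·s⁴·A².
Combining: s·F·kg = s · (kg⁻¹·m⁻²·s⁴·A²) · kg = m⁻²·s⁵·A².
The exponent of A is 2.

2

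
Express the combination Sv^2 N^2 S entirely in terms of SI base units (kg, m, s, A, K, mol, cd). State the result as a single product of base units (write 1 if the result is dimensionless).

Sv = J/kg (equivalent dose = energy per mass),
    = m²·s⁻².
So Sv² = m⁴·s⁻⁴.
N = kg·m/s² = kg·m·s⁻² (force = mass × acceleration).
So N² = kg²·m²·s⁻⁴.
S = 1/Ω (conductance is reciprocal resistance),
    = kg⁻¹·m⁻²·s³·A².
Combining: Sv²·N²·S = (m⁴·s⁻⁴) · (kg²·m²·s⁻⁴) · (kg⁻¹·m⁻²·s³·A²) = kg·m⁴·s⁻⁵·A².

kg·m⁴·s⁻⁵·A²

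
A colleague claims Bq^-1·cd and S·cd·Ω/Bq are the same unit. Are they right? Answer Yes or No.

Left side:
  Bq = 1/s = s⁻¹ (activity is decays per second).
  So Bq⁻¹ = s.
  Combining: Bq⁻¹·cd = s · cd = s·cd.
Right side:
  Bq = 1/s = s⁻¹ (activity is decays per second).
  So Bq⁻¹ = s.
  S = 1/Ω (conductance is reciprocal resistance),
      = kg⁻¹·m⁻²·s³·A².
  Ω = V/A (resistance = voltage per current),
      = kg·m²·s⁻³·A⁻².
  Combining: Bq⁻¹·S·cd·Ω = s · (kg⁻¹·m⁻²·s³·A²) · cd · (kg·m²·s⁻³·A⁻²) = s·cd.
Both reduce to s·cd.

Yes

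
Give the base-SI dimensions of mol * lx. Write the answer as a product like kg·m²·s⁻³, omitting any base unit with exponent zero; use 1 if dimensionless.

m⁻²·mol·cd

lx = lm/m² (illuminance = luminous flux per area),
    = m⁻²·cd.
Combining: mol·lx = mol · (m⁻²·cd) = m⁻²·mol·cd.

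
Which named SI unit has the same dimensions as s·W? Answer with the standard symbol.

W = J/s (power = energy per time),
    = kg·m²·s⁻³.
Combining: s·W = s · (kg·m²·s⁻³) = kg·m²·s⁻².
kg·m²·s⁻² is the base-SI form of the joule.

J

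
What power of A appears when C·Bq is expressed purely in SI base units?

1

C = A·s = s·A (charge = current × time).
Bq = 1/s = s⁻¹ (activity is decays per second).
Combining: C·Bq = (s·A) · s⁻¹ = A.
The exponent of A is 1.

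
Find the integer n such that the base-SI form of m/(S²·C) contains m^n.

S = 1/Ω (conductance is reciprocal resistance),
    = kg⁻¹·m⁻²·s³·A².
So S⁻² = kg²·m⁴·s⁻⁶·A⁻⁴.
C = A·s = s·A (charge = current × time).
So C⁻¹ = s⁻¹·A⁻¹.
Combining: S⁻²·C⁻¹·m = (kg²·m⁴·s⁻⁶·A⁻⁴) · (s⁻¹·A⁻¹) · m = kg²·m⁵·s⁻⁷·A⁻⁵.
The exponent of m is 5.

5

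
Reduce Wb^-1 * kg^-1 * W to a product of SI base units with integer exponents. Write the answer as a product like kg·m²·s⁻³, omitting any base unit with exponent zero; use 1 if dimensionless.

kg⁻¹·s⁻¹·A

Wb = kg·m²·s⁻²·A⁻¹.
So Wb⁻¹ = kg⁻¹·m⁻²·s²·A.
W = kg·m²·s⁻³.
Combining: Wb⁻¹·kg⁻¹·W = (kg⁻¹·m⁻²·s²·A) · kg⁻¹ · (kg·m²·s⁻³) = kg⁻¹·s⁻¹·A.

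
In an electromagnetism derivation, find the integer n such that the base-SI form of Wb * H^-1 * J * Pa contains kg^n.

Wb = V·s (flux: a volt is a weber per second),
    = kg·m²·s⁻²·A⁻¹.
H = Wb/A (inductance = flux per current),
    = kg·m²·s⁻²·A⁻².
So H⁻¹ = kg⁻¹·m⁻²·s²·A².
J = N·m (work = force × distance),
    = kg·m²·s⁻².
Pa = N/m² (pressure = force per area),
    = kg·m⁻¹·s⁻².
Combining: Wb·H⁻¹·J·Pa = (kg·m²·s⁻²·A⁻¹) · (kg⁻¹·m⁻²·s²·A²) · (kg·m²·s⁻²) · (kg·m⁻¹·s⁻²) = kg²·m·s⁻⁴·A.
The exponent of kg is 2.

2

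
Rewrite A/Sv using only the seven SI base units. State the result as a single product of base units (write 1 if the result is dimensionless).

m⁻²·s²·A

Sv = J/kg (equivalent dose = energy per mass),
    = m²·s⁻².
So Sv⁻¹ = m⁻²·s².
Combining: A·Sv⁻¹ = A · (m⁻²·s²) = m⁻²·s²·A.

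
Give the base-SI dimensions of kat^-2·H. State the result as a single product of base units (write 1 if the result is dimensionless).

kg·m²·A⁻²·mol⁻²

kat = s⁻¹·mol.
So kat⁻² = s²·mol⁻².
H = kg·m²·s⁻²·A⁻².
Combining: kat⁻²·H = (s²·mol⁻²) · (kg·m²·s⁻²·A⁻²) = kg·m²·A⁻²·mol⁻².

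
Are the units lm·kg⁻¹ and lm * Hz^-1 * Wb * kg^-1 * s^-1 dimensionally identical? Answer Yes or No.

No

Left side:
  lm = cd·sr = cd (luminous flux; sr is dimensionless).
  Combining: lm·kg⁻¹ = cd · kg⁻¹ = kg⁻¹·cd.
Right side:
  lm = cd·sr = cd (luminous flux; sr is dimensionless).
  Hz = 1/s = s⁻¹ (frequency is cycles per second).
  So Hz⁻¹ = s.
  Wb = V·s (flux: a volt is a weber per second),
      = kg·m²·s⁻²·A⁻¹.
  Combining: lm·Hz⁻¹·Wb·kg⁻¹·s⁻¹ = cd · s · (kg·m²·s⁻²·A⁻¹) · kg⁻¹ · s⁻¹ = m²·s⁻²·A⁻¹·cd.
Left is kg⁻¹·cd; right is m²·s⁻²·A⁻¹·cd — different.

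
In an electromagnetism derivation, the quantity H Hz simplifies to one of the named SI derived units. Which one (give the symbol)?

H = kg·m²·s⁻²·A⁻².
Hz = s⁻¹.
Combining: H·Hz = (kg·m²·s⁻²·A⁻²) · s⁻¹ = kg·m²·s⁻³·A⁻².
kg·m²·s⁻³·A⁻² is the base-SI form of the ohm.

Ω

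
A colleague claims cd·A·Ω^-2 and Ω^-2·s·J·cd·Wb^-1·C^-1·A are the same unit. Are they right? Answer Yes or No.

Yes

Left side:
  Ω = kg·m²·s⁻³·A⁻².
  So Ω⁻² = kg⁻²·m⁻⁴·s⁶·A⁴.
  Combining: cd·A·Ω⁻² = cd · A · (kg⁻²·m⁻⁴·s⁶·A⁴) = kg⁻²·m⁻⁴·s⁶·A⁵·cd.
Right side:
  Ω = kg·m²·s⁻³·A⁻².
  So Ω⁻² = kg⁻²·m⁻⁴·s⁶·A⁴.
  J = kg·m²·s⁻².
  Wb = kg·m²·s⁻²·A⁻¹.
  So Wb⁻¹ = kg⁻¹·m⁻²·s²·A.
  C = s·A.
  So C⁻¹ = s⁻¹·A⁻¹.
  Combining: Ω⁻²·s·J·cd·Wb⁻¹·C⁻¹·A = (kg⁻²·m⁻⁴·s⁶·A⁴) · s · (kg·m²·s⁻²) · cd · (kg⁻¹·m⁻²·s²·A) · (s⁻¹·A⁻¹) · A = kg⁻²·m⁻⁴·s⁶·A⁵·cd.
Both reduce to kg⁻²·m⁻⁴·s⁶·A⁵·cd.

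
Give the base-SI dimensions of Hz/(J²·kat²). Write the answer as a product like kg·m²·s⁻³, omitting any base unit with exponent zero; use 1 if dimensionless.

J = N·m (work = force × distance),
    = kg·m²·s⁻².
So J⁻² = kg⁻²·m⁻⁴·s⁴.
Hz = 1/s = s⁻¹ (frequency is cycles per second).
kat = mol/s = s⁻¹·mol (catalytic activity).
So kat⁻² = s²·mol⁻².
Combining: J⁻²·Hz·kat⁻² = (kg⁻²·m⁻⁴·s⁴) · s⁻¹ · (s²·mol⁻²) = kg⁻²·m⁻⁴·s⁵·mol⁻².

kg⁻²·m⁻⁴·s⁵·mol⁻²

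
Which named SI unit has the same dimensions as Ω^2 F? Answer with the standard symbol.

Ω = V/A (resistance = voltage per current),
    = kg·m²·s⁻³·A⁻².
So Ω² = kg²·m⁴·s⁻⁶·A⁻⁴.
F = C/V (capacitance = charge per voltage),
    = A·s/(kg·m²·s⁻³·A⁻¹) (substituting C and V),
    = kg⁻¹·m⁻²·s⁴·A².
Combining: Ω²·F = (kg²·m⁴·s⁻⁶·A⁻⁴) · (kg⁻¹·m⁻²·s⁴·A²) = kg·m²·s⁻²·A⁻².
kg·m²·s⁻²·A⁻² is the base-SI form of the henry.

H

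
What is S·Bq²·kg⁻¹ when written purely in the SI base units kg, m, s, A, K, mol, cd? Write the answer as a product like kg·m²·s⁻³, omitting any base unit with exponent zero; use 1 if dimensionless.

kg⁻²·m⁻²·s·A²

S = 1/Ω (conductance is reciprocal resistance),
    = kg⁻¹·m⁻²·s³·A².
Bq = 1/s = s⁻¹ (activity is decays per second).
So Bq² = s⁻².
Combining: S·Bq²·kg⁻¹ = (kg⁻¹·m⁻²·s³·A²) · s⁻² · kg⁻¹ = kg⁻²·m⁻²·s·A².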